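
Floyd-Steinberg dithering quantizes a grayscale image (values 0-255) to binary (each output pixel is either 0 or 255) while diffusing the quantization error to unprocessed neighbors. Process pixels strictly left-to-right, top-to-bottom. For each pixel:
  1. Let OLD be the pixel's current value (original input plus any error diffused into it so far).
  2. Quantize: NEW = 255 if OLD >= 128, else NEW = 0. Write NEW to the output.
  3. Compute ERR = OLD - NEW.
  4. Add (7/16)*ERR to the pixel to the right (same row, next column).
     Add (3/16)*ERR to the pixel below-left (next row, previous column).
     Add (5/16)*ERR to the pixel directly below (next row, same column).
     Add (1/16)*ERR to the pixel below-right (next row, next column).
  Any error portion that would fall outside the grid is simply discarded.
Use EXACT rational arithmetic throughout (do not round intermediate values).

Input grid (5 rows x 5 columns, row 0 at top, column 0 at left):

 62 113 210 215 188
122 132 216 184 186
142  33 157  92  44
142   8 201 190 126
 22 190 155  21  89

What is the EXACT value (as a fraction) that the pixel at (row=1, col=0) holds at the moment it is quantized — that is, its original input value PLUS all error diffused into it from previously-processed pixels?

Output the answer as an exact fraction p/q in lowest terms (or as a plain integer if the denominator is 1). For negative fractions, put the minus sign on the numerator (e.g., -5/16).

Answer: 15339/128

Derivation:
(0,0): OLD=62 → NEW=0, ERR=62
(0,1): OLD=1121/8 → NEW=255, ERR=-919/8
(0,2): OLD=20447/128 → NEW=255, ERR=-12193/128
(0,3): OLD=354969/2048 → NEW=255, ERR=-167271/2048
(0,4): OLD=4989487/32768 → NEW=255, ERR=-3366353/32768
(1,0): OLD=15339/128 → NEW=0, ERR=15339/128
Target (1,0): original=122, with diffused error = 15339/128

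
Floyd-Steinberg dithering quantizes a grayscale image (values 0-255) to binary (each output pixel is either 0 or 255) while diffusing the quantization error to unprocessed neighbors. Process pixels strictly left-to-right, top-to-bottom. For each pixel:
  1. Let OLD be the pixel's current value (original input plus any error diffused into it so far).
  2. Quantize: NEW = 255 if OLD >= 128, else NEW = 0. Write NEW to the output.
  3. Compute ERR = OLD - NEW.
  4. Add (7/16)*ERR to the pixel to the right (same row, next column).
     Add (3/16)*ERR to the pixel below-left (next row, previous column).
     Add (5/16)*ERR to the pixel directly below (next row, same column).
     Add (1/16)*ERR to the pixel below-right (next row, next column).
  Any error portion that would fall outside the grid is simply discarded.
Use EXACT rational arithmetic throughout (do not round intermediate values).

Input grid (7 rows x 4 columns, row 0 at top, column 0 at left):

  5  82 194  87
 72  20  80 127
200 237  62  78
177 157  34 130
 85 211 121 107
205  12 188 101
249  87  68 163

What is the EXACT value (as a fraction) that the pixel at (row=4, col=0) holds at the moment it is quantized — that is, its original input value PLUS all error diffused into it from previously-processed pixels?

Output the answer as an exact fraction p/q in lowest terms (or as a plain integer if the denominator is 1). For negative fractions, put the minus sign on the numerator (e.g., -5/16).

(0,0): OLD=5 → NEW=0, ERR=5
(0,1): OLD=1347/16 → NEW=0, ERR=1347/16
(0,2): OLD=59093/256 → NEW=255, ERR=-6187/256
(0,3): OLD=313043/4096 → NEW=0, ERR=313043/4096
(1,0): OLD=22873/256 → NEW=0, ERR=22873/256
(1,1): OLD=166255/2048 → NEW=0, ERR=166255/2048
(1,2): OLD=8359451/65536 → NEW=0, ERR=8359451/65536
(1,3): OLD=215144877/1048576 → NEW=255, ERR=-52242003/1048576
(2,0): OLD=7967285/32768 → NEW=255, ERR=-388555/32768
(2,1): OLD=300607383/1048576 → NEW=255, ERR=33220503/1048576
(2,2): OLD=233735443/2097152 → NEW=0, ERR=233735443/2097152
(2,3): OLD=3998476199/33554432 → NEW=0, ERR=3998476199/33554432
(3,0): OLD=3007059941/16777216 → NEW=255, ERR=-1271130139/16777216
(3,1): OLD=41314806331/268435456 → NEW=255, ERR=-27136234949/268435456
(3,2): OLD=210133804485/4294967296 → NEW=0, ERR=210133804485/4294967296
(3,3): OLD=13442183561699/68719476736 → NEW=255, ERR=-4081283005981/68719476736
(4,0): OLD=181973104193/4294967296 → NEW=0, ERR=181973104193/4294967296
Target (4,0): original=85, with diffused error = 181973104193/4294967296

Answer: 181973104193/4294967296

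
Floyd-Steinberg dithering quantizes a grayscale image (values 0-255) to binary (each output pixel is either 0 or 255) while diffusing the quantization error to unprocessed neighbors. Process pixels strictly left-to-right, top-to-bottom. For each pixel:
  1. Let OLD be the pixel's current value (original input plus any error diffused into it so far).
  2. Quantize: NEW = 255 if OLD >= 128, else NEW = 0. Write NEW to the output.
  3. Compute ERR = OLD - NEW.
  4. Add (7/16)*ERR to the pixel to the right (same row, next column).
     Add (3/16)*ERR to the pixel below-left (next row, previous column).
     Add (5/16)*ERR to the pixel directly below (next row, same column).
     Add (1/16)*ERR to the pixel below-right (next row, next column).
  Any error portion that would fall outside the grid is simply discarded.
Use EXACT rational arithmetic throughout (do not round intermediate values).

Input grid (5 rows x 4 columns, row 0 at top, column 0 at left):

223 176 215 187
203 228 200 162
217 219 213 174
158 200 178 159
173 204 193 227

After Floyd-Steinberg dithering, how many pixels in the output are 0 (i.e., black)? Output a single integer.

(0,0): OLD=223 → NEW=255, ERR=-32
(0,1): OLD=162 → NEW=255, ERR=-93
(0,2): OLD=2789/16 → NEW=255, ERR=-1291/16
(0,3): OLD=38835/256 → NEW=255, ERR=-26445/256
(1,0): OLD=2809/16 → NEW=255, ERR=-1271/16
(1,1): OLD=18823/128 → NEW=255, ERR=-13817/128
(1,2): OLD=419339/4096 → NEW=0, ERR=419339/4096
(1,3): OLD=11106109/65536 → NEW=255, ERR=-5605571/65536
(2,0): OLD=352125/2048 → NEW=255, ERR=-170115/2048
(2,1): OLD=10692695/65536 → NEW=255, ERR=-6018985/65536
(2,2): OLD=23858737/131072 → NEW=255, ERR=-9564623/131072
(2,3): OLD=255315225/2097152 → NEW=0, ERR=255315225/2097152
(3,0): OLD=120399653/1048576 → NEW=0, ERR=120399653/1048576
(3,1): OLD=3400072139/16777216 → NEW=255, ERR=-878117941/16777216
(3,2): OLD=40100032101/268435456 → NEW=255, ERR=-28351009179/268435456
(3,3): OLD=628256131907/4294967296 → NEW=255, ERR=-466960528573/4294967296
(4,0): OLD=53436952305/268435456 → NEW=255, ERR=-15014088975/268435456
(4,1): OLD=323297276955/2147483648 → NEW=255, ERR=-224311053285/2147483648
(4,2): OLD=6228743751123/68719476736 → NEW=0, ERR=6228743751123/68719476736
(4,3): OLD=248575645127349/1099511627776 → NEW=255, ERR=-31799819955531/1099511627776
Output grid:
  Row 0: ####  (0 black, running=0)
  Row 1: ##.#  (1 black, running=1)
  Row 2: ###.  (1 black, running=2)
  Row 3: .###  (1 black, running=3)
  Row 4: ##.#  (1 black, running=4)

Answer: 4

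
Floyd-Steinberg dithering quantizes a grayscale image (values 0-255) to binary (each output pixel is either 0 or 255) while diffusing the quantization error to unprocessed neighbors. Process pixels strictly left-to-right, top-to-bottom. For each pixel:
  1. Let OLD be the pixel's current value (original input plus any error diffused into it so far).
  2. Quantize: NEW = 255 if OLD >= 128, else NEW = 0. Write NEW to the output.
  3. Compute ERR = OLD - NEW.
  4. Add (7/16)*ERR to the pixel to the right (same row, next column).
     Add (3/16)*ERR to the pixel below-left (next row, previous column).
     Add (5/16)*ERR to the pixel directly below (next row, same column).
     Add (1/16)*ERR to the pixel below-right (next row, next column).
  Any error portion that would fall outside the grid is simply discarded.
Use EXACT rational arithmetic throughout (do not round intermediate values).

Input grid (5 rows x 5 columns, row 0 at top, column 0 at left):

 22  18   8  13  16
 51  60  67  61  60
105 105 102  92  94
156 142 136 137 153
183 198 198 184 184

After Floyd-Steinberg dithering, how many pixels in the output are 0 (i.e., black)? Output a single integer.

(0,0): OLD=22 → NEW=0, ERR=22
(0,1): OLD=221/8 → NEW=0, ERR=221/8
(0,2): OLD=2571/128 → NEW=0, ERR=2571/128
(0,3): OLD=44621/2048 → NEW=0, ERR=44621/2048
(0,4): OLD=836635/32768 → NEW=0, ERR=836635/32768
(1,0): OLD=8071/128 → NEW=0, ERR=8071/128
(1,1): OLD=103793/1024 → NEW=0, ERR=103793/1024
(1,2): OLD=4044677/32768 → NEW=0, ERR=4044677/32768
(1,3): OLD=16758017/131072 → NEW=0, ERR=16758017/131072
(1,4): OLD=262723683/2097152 → NEW=0, ERR=262723683/2097152
(2,0): OLD=2354539/16384 → NEW=255, ERR=-1823381/16384
(2,1): OLD=60329993/524288 → NEW=0, ERR=60329993/524288
(2,2): OLD=1855760347/8388608 → NEW=255, ERR=-283334693/8388608
(2,3): OLD=19915375073/134217728 → NEW=255, ERR=-14310145567/134217728
(2,4): OLD=202924231911/2147483648 → NEW=0, ERR=202924231911/2147483648
(3,0): OLD=1197871867/8388608 → NEW=255, ERR=-941223173/8388608
(3,1): OLD=7756589727/67108864 → NEW=0, ERR=7756589727/67108864
(3,2): OLD=350497298373/2147483648 → NEW=255, ERR=-197111031867/2147483648
(3,3): OLD=339866787789/4294967296 → NEW=0, ERR=339866787789/4294967296
(3,4): OLD=14464465116097/68719476736 → NEW=255, ERR=-3059001451583/68719476736
(4,0): OLD=182115596053/1073741824 → NEW=255, ERR=-91688569067/1073741824
(4,1): OLD=5928356358357/34359738368 → NEW=255, ERR=-2833376925483/34359738368
(4,2): OLD=85377306969243/549755813888 → NEW=255, ERR=-54810425572197/549755813888
(4,3): OLD=1328446422269909/8796093022208 → NEW=255, ERR=-914557298393131/8796093022208
(4,4): OLD=18232083021007187/140737488355328 → NEW=255, ERR=-17655976509601453/140737488355328
Output grid:
  Row 0: .....  (5 black, running=5)
  Row 1: .....  (5 black, running=10)
  Row 2: #.##.  (2 black, running=12)
  Row 3: #.#.#  (2 black, running=14)
  Row 4: #####  (0 black, running=14)

Answer: 14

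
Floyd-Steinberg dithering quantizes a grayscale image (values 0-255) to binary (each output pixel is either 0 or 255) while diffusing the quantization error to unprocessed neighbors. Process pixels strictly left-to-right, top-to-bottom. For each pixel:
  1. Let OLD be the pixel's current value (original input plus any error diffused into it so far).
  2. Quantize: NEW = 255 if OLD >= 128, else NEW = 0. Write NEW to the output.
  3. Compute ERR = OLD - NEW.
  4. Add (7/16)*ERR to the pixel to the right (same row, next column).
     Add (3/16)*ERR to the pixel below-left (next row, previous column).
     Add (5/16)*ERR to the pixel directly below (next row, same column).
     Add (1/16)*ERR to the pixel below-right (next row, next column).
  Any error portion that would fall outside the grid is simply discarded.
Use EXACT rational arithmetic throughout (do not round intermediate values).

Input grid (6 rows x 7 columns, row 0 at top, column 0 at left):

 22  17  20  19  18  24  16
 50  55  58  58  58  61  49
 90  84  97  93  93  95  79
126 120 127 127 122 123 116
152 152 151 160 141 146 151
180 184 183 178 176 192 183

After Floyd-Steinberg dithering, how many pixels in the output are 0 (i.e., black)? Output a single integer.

Answer: 24

Derivation:
(0,0): OLD=22 → NEW=0, ERR=22
(0,1): OLD=213/8 → NEW=0, ERR=213/8
(0,2): OLD=4051/128 → NEW=0, ERR=4051/128
(0,3): OLD=67269/2048 → NEW=0, ERR=67269/2048
(0,4): OLD=1060707/32768 → NEW=0, ERR=1060707/32768
(0,5): OLD=20007861/524288 → NEW=0, ERR=20007861/524288
(0,6): OLD=274272755/8388608 → NEW=0, ERR=274272755/8388608
(1,0): OLD=7919/128 → NEW=0, ERR=7919/128
(1,1): OLD=100041/1024 → NEW=0, ERR=100041/1024
(1,2): OLD=3881533/32768 → NEW=0, ERR=3881533/32768
(1,3): OLD=16795033/131072 → NEW=255, ERR=-16628327/131072
(1,4): OLD=183047115/8388608 → NEW=0, ERR=183047115/8388608
(1,5): OLD=6081799675/67108864 → NEW=0, ERR=6081799675/67108864
(1,6): OLD=108717863509/1073741824 → NEW=0, ERR=108717863509/1073741824
(2,0): OLD=2091443/16384 → NEW=0, ERR=2091443/16384
(2,1): OLD=102998817/524288 → NEW=255, ERR=-30694623/524288
(2,2): OLD=761036323/8388608 → NEW=0, ERR=761036323/8388608
(2,3): OLD=7015626059/67108864 → NEW=0, ERR=7015626059/67108864
(2,4): OLD=83010476123/536870912 → NEW=255, ERR=-53891606437/536870912
(2,5): OLD=1713732677609/17179869184 → NEW=0, ERR=1713732677609/17179869184
(2,6): OLD=43965853189359/274877906944 → NEW=255, ERR=-26128013081361/274877906944
(3,0): OLD=1299511619/8388608 → NEW=255, ERR=-839583421/8388608
(3,1): OLD=5563700679/67108864 → NEW=0, ERR=5563700679/67108864
(3,2): OLD=111435267877/536870912 → NEW=255, ERR=-25466814683/536870912
(3,3): OLD=270077634531/2147483648 → NEW=0, ERR=270077634531/2147483648
(3,4): OLD=46973993454915/274877906944 → NEW=255, ERR=-23119872815805/274877906944
(3,5): OLD=205121341812025/2199023255552 → NEW=0, ERR=205121341812025/2199023255552
(3,6): OLD=4691473814468199/35184372088832 → NEW=255, ERR=-4280541068183961/35184372088832
(4,0): OLD=146316522445/1073741824 → NEW=255, ERR=-127487642675/1073741824
(4,1): OLD=1903755105577/17179869184 → NEW=0, ERR=1903755105577/17179869184
(4,2): OLD=58664329940871/274877906944 → NEW=255, ERR=-11429536329849/274877906944
(4,3): OLD=357065873001213/2199023255552 → NEW=255, ERR=-203685057164547/2199023255552
(4,4): OLD=1751164837468551/17592186044416 → NEW=0, ERR=1751164837468551/17592186044416
(4,5): OLD=107315741344058343/562949953421312 → NEW=255, ERR=-36236496778376217/562949953421312
(4,6): OLD=816499388066417793/9007199254740992 → NEW=0, ERR=816499388066417793/9007199254740992
(5,0): OLD=44990277152651/274877906944 → NEW=255, ERR=-25103589118069/274877906944
(5,1): OLD=359445198574233/2199023255552 → NEW=255, ERR=-201305731591527/2199023255552
(5,2): OLD=2102521999970911/17592186044416 → NEW=0, ERR=2102521999970911/17592186044416
(5,3): OLD=30597400877503291/140737488355328 → NEW=255, ERR=-5290658653105349/140737488355328
(5,4): OLD=1556462135573180297/9007199254740992 → NEW=255, ERR=-740373674385772663/9007199254740992
(5,5): OLD=11467337604288486457/72057594037927936 → NEW=255, ERR=-6907348875383137223/72057594037927936
(5,6): OLD=190654897150395591991/1152921504606846976 → NEW=255, ERR=-103340086524350386889/1152921504606846976
Output grid:
  Row 0: .......  (7 black, running=7)
  Row 1: ...#...  (6 black, running=13)
  Row 2: .#..#.#  (4 black, running=17)
  Row 3: #.#.#.#  (3 black, running=20)
  Row 4: #.##.#.  (3 black, running=23)
  Row 5: ##.####  (1 black, running=24)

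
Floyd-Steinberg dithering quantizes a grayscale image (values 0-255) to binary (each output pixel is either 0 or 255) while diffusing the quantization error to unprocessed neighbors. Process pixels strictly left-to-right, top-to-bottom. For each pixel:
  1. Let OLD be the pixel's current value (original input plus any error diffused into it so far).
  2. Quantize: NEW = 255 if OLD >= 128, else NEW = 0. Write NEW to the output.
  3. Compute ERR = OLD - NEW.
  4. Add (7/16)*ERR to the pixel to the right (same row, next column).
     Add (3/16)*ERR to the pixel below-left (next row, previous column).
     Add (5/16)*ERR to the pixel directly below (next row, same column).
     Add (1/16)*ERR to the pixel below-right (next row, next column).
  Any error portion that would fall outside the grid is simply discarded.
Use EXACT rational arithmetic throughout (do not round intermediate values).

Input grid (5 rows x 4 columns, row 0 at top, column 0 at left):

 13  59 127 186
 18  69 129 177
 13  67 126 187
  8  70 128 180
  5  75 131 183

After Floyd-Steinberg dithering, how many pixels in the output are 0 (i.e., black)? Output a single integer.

Answer: 12

Derivation:
(0,0): OLD=13 → NEW=0, ERR=13
(0,1): OLD=1035/16 → NEW=0, ERR=1035/16
(0,2): OLD=39757/256 → NEW=255, ERR=-25523/256
(0,3): OLD=583195/4096 → NEW=255, ERR=-461285/4096
(1,0): OLD=8753/256 → NEW=0, ERR=8753/256
(1,1): OLD=176727/2048 → NEW=0, ERR=176727/2048
(1,2): OLD=7767587/65536 → NEW=0, ERR=7767587/65536
(1,3): OLD=196534373/1048576 → NEW=255, ERR=-70852507/1048576
(2,0): OLD=1306285/32768 → NEW=0, ERR=1306285/32768
(2,1): OLD=142362431/1048576 → NEW=255, ERR=-125024449/1048576
(2,2): OLD=217261467/2097152 → NEW=0, ERR=217261467/2097152
(2,3): OLD=7335546767/33554432 → NEW=255, ERR=-1220833393/33554432
(3,0): OLD=-31850019/16777216 → NEW=0, ERR=-31850019/16777216
(3,1): OLD=14448668995/268435456 → NEW=0, ERR=14448668995/268435456
(3,2): OLD=728637575357/4294967296 → NEW=255, ERR=-366579085123/4294967296
(3,3): OLD=9467070329515/68719476736 → NEW=255, ERR=-8056396238165/68719476736
(4,0): OLD=62272841945/4294967296 → NEW=0, ERR=62272841945/4294967296
(4,1): OLD=2818936654091/34359738368 → NEW=0, ERR=2818936654091/34359738368
(4,2): OLD=133704480134315/1099511627776 → NEW=0, ERR=133704480134315/1099511627776
(4,3): OLD=3416945462223645/17592186044416 → NEW=255, ERR=-1069061979102435/17592186044416
Output grid:
  Row 0: ..##  (2 black, running=2)
  Row 1: ...#  (3 black, running=5)
  Row 2: .#.#  (2 black, running=7)
  Row 3: ..##  (2 black, running=9)
  Row 4: ...#  (3 black, running=12)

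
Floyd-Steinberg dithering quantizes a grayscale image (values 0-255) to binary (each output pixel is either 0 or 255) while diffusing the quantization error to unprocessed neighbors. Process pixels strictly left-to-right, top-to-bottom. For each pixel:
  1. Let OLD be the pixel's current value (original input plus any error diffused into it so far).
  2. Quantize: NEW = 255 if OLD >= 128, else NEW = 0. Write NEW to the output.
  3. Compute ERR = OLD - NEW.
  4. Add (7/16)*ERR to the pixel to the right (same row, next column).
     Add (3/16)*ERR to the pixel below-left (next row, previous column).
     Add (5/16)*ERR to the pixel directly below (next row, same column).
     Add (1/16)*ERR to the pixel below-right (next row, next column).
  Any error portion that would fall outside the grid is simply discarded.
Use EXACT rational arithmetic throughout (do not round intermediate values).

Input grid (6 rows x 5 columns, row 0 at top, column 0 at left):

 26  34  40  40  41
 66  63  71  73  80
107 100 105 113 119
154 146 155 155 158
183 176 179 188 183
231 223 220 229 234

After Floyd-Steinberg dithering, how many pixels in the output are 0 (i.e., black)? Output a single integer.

Answer: 14

Derivation:
(0,0): OLD=26 → NEW=0, ERR=26
(0,1): OLD=363/8 → NEW=0, ERR=363/8
(0,2): OLD=7661/128 → NEW=0, ERR=7661/128
(0,3): OLD=135547/2048 → NEW=0, ERR=135547/2048
(0,4): OLD=2292317/32768 → NEW=0, ERR=2292317/32768
(1,0): OLD=10577/128 → NEW=0, ERR=10577/128
(1,1): OLD=129207/1024 → NEW=0, ERR=129207/1024
(1,2): OLD=5247875/32768 → NEW=255, ERR=-3107965/32768
(1,3): OLD=9049799/131072 → NEW=0, ERR=9049799/131072
(1,4): OLD=285642101/2097152 → NEW=255, ERR=-249131659/2097152
(2,0): OLD=2563789/16384 → NEW=255, ERR=-1614131/16384
(2,1): OLD=43887903/524288 → NEW=0, ERR=43887903/524288
(2,2): OLD=1114133533/8388608 → NEW=255, ERR=-1024961507/8388608
(2,3): OLD=7102589447/134217728 → NEW=0, ERR=7102589447/134217728
(2,4): OLD=234813543537/2147483648 → NEW=0, ERR=234813543537/2147483648
(3,0): OLD=1165248381/8388608 → NEW=255, ERR=-973846659/8388608
(3,1): OLD=6194287161/67108864 → NEW=0, ERR=6194287161/67108864
(3,2): OLD=370126136643/2147483648 → NEW=255, ERR=-177482193597/2147483648
(3,3): OLD=636705216555/4294967296 → NEW=255, ERR=-458511443925/4294967296
(3,4): OLD=10223515514487/68719476736 → NEW=255, ERR=-7299951053193/68719476736
(4,0): OLD=176123748915/1073741824 → NEW=255, ERR=-97680416205/1073741824
(4,1): OLD=4889122746163/34359738368 → NEW=255, ERR=-3872610537677/34359738368
(4,2): OLD=49266641806685/549755813888 → NEW=0, ERR=49266641806685/549755813888
(4,3): OLD=1484450389872435/8796093022208 → NEW=255, ERR=-758553330790605/8796093022208
(4,4): OLD=14834086942288869/140737488355328 → NEW=0, ERR=14834086942288869/140737488355328
(5,0): OLD=99746894802297/549755813888 → NEW=255, ERR=-40440837739143/549755813888
(5,1): OLD=733210794543659/4398046511104 → NEW=255, ERR=-388291065787861/4398046511104
(5,2): OLD=26200455571659779/140737488355328 → NEW=255, ERR=-9687603958948861/140737488355328
(5,3): OLD=111069796071852333/562949953421312 → NEW=255, ERR=-32482442050582227/562949953421312
(5,4): OLD=2128441856930495199/9007199254740992 → NEW=255, ERR=-168393953028457761/9007199254740992
Output grid:
  Row 0: .....  (5 black, running=5)
  Row 1: ..#.#  (3 black, running=8)
  Row 2: #.#..  (3 black, running=11)
  Row 3: #.###  (1 black, running=12)
  Row 4: ##.#.  (2 black, running=14)
  Row 5: #####  (0 black, running=14)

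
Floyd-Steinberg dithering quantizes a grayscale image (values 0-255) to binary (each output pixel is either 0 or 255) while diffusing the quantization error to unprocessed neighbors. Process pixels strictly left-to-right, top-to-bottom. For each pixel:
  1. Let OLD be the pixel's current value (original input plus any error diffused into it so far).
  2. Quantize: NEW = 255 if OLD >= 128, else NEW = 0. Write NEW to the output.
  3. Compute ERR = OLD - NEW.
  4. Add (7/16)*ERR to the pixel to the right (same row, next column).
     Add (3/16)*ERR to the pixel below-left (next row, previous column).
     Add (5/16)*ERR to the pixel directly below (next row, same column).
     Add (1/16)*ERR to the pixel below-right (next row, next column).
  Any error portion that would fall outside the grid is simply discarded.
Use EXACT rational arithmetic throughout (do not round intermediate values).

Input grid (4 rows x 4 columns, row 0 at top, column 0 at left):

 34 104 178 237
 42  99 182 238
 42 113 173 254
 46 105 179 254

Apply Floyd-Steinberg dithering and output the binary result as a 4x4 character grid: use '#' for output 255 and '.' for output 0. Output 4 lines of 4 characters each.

(0,0): OLD=34 → NEW=0, ERR=34
(0,1): OLD=951/8 → NEW=0, ERR=951/8
(0,2): OLD=29441/128 → NEW=255, ERR=-3199/128
(0,3): OLD=462983/2048 → NEW=255, ERR=-59257/2048
(1,0): OLD=9589/128 → NEW=0, ERR=9589/128
(1,1): OLD=170355/1024 → NEW=255, ERR=-90765/1024
(1,2): OLD=4502831/32768 → NEW=255, ERR=-3853009/32768
(1,3): OLD=92249977/524288 → NEW=255, ERR=-41443463/524288
(2,0): OLD=799393/16384 → NEW=0, ERR=799393/16384
(2,1): OLD=46809403/524288 → NEW=0, ERR=46809403/524288
(2,2): OLD=162481527/1048576 → NEW=255, ERR=-104905353/1048576
(2,3): OLD=2989344475/16777216 → NEW=255, ERR=-1288845605/16777216
(3,0): OLD=654207057/8388608 → NEW=0, ERR=654207057/8388608
(3,1): OLD=20308623823/134217728 → NEW=255, ERR=-13916896817/134217728
(3,2): OLD=200892782001/2147483648 → NEW=0, ERR=200892782001/2147483648
(3,3): OLD=9093915669335/34359738368 → NEW=255, ERR=332182385495/34359738368
Row 0: ..##
Row 1: .###
Row 2: ..##
Row 3: .#.#

Answer: ..##
.###
..##
.#.#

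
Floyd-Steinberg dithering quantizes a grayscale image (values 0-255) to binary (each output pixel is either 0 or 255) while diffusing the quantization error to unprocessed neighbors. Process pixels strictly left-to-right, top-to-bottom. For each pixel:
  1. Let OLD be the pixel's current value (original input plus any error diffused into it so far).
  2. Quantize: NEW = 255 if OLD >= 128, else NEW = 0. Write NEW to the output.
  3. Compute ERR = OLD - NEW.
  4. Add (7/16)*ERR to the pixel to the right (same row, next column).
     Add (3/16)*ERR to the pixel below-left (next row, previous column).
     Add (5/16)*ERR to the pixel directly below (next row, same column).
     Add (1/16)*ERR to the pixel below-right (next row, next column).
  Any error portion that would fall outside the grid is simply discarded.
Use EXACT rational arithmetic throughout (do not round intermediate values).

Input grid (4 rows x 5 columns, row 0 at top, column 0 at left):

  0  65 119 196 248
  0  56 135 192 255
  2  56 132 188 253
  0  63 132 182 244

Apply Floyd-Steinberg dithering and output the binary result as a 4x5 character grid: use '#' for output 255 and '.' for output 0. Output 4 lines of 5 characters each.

(0,0): OLD=0 → NEW=0, ERR=0
(0,1): OLD=65 → NEW=0, ERR=65
(0,2): OLD=2359/16 → NEW=255, ERR=-1721/16
(0,3): OLD=38129/256 → NEW=255, ERR=-27151/256
(0,4): OLD=825751/4096 → NEW=255, ERR=-218729/4096
(1,0): OLD=195/16 → NEW=0, ERR=195/16
(1,1): OLD=7869/128 → NEW=0, ERR=7869/128
(1,2): OLD=460633/4096 → NEW=0, ERR=460633/4096
(1,3): OLD=3134625/16384 → NEW=255, ERR=-1043295/16384
(1,4): OLD=53431411/262144 → NEW=255, ERR=-13415309/262144
(2,0): OLD=35503/2048 → NEW=0, ERR=35503/2048
(2,1): OLD=6857917/65536 → NEW=0, ERR=6857917/65536
(2,2): OLD=214777479/1048576 → NEW=255, ERR=-52609401/1048576
(2,3): OLD=2408934741/16777216 → NEW=255, ERR=-1869255339/16777216
(2,4): OLD=49468150035/268435456 → NEW=255, ERR=-18982891245/268435456
(3,0): OLD=26254231/1048576 → NEW=0, ERR=26254231/1048576
(3,1): OLD=824863459/8388608 → NEW=0, ERR=824863459/8388608
(3,2): OLD=38920677273/268435456 → NEW=255, ERR=-29530364007/268435456
(3,3): OLD=44376799039/536870912 → NEW=0, ERR=44376799039/536870912
(3,4): OLD=2156936550423/8589934592 → NEW=255, ERR=-33496770537/8589934592
Row 0: ..###
Row 1: ...##
Row 2: ..###
Row 3: ..#.#

Answer: ..###
...##
..###
..#.#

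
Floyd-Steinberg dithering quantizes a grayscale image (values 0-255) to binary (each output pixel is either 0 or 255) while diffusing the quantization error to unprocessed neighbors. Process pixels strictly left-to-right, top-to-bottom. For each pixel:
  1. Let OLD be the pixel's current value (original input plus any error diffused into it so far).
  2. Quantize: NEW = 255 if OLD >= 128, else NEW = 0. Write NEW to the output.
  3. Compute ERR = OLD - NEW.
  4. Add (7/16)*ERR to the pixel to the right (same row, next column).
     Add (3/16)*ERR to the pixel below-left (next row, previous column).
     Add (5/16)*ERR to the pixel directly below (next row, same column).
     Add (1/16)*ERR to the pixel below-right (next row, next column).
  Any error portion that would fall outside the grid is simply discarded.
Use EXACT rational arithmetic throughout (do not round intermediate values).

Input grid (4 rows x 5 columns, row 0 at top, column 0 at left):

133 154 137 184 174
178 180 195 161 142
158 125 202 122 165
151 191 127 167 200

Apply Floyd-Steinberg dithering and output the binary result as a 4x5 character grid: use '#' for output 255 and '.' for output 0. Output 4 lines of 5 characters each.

(0,0): OLD=133 → NEW=255, ERR=-122
(0,1): OLD=805/8 → NEW=0, ERR=805/8
(0,2): OLD=23171/128 → NEW=255, ERR=-9469/128
(0,3): OLD=310549/2048 → NEW=255, ERR=-211691/2048
(0,4): OLD=4219795/32768 → NEW=255, ERR=-4136045/32768
(1,0): OLD=20319/128 → NEW=255, ERR=-12321/128
(1,1): OLD=151385/1024 → NEW=255, ERR=-109735/1024
(1,2): OLD=3666957/32768 → NEW=0, ERR=3666957/32768
(1,3): OLD=19577897/131072 → NEW=255, ERR=-13845463/131072
(1,4): OLD=104608219/2097152 → NEW=0, ERR=104608219/2097152
(2,0): OLD=1766627/16384 → NEW=0, ERR=1766627/16384
(2,1): OLD=80557873/524288 → NEW=255, ERR=-53135567/524288
(2,2): OLD=1393576531/8388608 → NEW=255, ERR=-745518509/8388608
(2,3): OLD=8919424713/134217728 → NEW=0, ERR=8919424713/134217728
(2,4): OLD=436067650879/2147483648 → NEW=255, ERR=-111540679361/2147483648
(3,0): OLD=1389933427/8388608 → NEW=255, ERR=-749161613/8388608
(3,1): OLD=7404283447/67108864 → NEW=0, ERR=7404283447/67108864
(3,2): OLD=329904479821/2147483648 → NEW=255, ERR=-217703850419/2147483648
(3,3): OLD=550278569397/4294967296 → NEW=255, ERR=-544938091083/4294967296
(3,4): OLD=9099343506825/68719476736 → NEW=255, ERR=-8424123060855/68719476736
Row 0: #.###
Row 1: ##.#.
Row 2: .##.#
Row 3: #.###

Answer: #.###
##.#.
.##.#
#.###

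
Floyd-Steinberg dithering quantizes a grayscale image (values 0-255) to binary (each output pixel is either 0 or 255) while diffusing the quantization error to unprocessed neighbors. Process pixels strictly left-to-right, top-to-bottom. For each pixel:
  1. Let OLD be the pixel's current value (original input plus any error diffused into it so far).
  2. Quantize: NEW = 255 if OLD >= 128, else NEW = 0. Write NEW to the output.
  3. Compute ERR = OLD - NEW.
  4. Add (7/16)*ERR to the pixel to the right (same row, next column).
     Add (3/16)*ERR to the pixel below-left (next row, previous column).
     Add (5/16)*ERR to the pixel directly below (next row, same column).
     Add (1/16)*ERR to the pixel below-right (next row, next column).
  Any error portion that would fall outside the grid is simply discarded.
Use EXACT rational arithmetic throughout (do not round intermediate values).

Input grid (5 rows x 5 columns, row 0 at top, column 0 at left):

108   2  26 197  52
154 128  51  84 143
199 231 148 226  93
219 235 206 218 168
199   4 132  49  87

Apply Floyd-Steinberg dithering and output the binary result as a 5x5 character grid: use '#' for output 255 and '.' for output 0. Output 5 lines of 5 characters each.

(0,0): OLD=108 → NEW=0, ERR=108
(0,1): OLD=197/4 → NEW=0, ERR=197/4
(0,2): OLD=3043/64 → NEW=0, ERR=3043/64
(0,3): OLD=223029/1024 → NEW=255, ERR=-38091/1024
(0,4): OLD=585331/16384 → NEW=0, ERR=585331/16384
(1,0): OLD=12607/64 → NEW=255, ERR=-3713/64
(1,1): OLD=68441/512 → NEW=255, ERR=-62119/512
(1,2): OLD=145517/16384 → NEW=0, ERR=145517/16384
(1,3): OLD=5631609/65536 → NEW=0, ERR=5631609/65536
(1,4): OLD=198636427/1048576 → NEW=255, ERR=-68750453/1048576
(2,0): OLD=1295331/8192 → NEW=255, ERR=-793629/8192
(2,1): OLD=38991441/262144 → NEW=255, ERR=-27855279/262144
(2,2): OLD=473185779/4194304 → NEW=0, ERR=473185779/4194304
(2,3): OLD=19493265513/67108864 → NEW=255, ERR=2380505193/67108864
(2,4): OLD=100288148639/1073741824 → NEW=0, ERR=100288148639/1073741824
(3,0): OLD=708006099/4194304 → NEW=255, ERR=-361541421/4194304
(3,1): OLD=6012295031/33554432 → NEW=255, ERR=-2544085129/33554432
(3,2): OLD=223439050413/1073741824 → NEW=255, ERR=-50365114707/1073741824
(3,3): OLD=500637012493/2147483648 → NEW=255, ERR=-46971317747/2147483648
(3,4): OLD=6522694474161/34359738368 → NEW=255, ERR=-2239038809679/34359738368
(4,0): OLD=84743399261/536870912 → NEW=255, ERR=-52158683299/536870912
(4,1): OLD=-1312205657987/17179869184 → NEW=0, ERR=-1312205657987/17179869184
(4,2): OLD=20639351722163/274877906944 → NEW=0, ERR=20639351722163/274877906944
(4,3): OLD=263287696943869/4398046511104 → NEW=0, ERR=263287696943869/4398046511104
(4,4): OLD=6435912525123435/70368744177664 → NEW=0, ERR=6435912525123435/70368744177664
Row 0: ...#.
Row 1: ##..#
Row 2: ##.#.
Row 3: #####
Row 4: #....

Answer: ...#.
##..#
##.#.
#####
#....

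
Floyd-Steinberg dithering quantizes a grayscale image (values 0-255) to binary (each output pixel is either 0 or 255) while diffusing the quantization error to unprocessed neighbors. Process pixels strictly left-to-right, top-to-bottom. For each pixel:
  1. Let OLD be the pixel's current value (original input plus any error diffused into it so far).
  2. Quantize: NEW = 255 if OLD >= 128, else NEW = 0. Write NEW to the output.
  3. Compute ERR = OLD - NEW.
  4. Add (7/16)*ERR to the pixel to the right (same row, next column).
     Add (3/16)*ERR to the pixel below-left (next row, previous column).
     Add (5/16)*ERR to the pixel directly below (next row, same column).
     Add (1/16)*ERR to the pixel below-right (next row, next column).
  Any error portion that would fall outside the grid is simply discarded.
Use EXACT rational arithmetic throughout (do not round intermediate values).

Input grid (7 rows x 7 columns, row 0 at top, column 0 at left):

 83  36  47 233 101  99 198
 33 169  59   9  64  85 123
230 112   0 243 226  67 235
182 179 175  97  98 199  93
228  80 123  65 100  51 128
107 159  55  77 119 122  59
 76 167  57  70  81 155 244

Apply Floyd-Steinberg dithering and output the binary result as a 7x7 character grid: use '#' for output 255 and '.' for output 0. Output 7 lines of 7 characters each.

Answer: ...#.##
.#.....
#..####
###.#.#
#.#...#
.#..#..
.#..###

Derivation:
(0,0): OLD=83 → NEW=0, ERR=83
(0,1): OLD=1157/16 → NEW=0, ERR=1157/16
(0,2): OLD=20131/256 → NEW=0, ERR=20131/256
(0,3): OLD=1095285/4096 → NEW=255, ERR=50805/4096
(0,4): OLD=6974771/65536 → NEW=0, ERR=6974771/65536
(0,5): OLD=152632421/1048576 → NEW=255, ERR=-114754459/1048576
(0,6): OLD=2518607555/16777216 → NEW=255, ERR=-1759582525/16777216
(1,0): OLD=18559/256 → NEW=0, ERR=18559/256
(1,1): OLD=498169/2048 → NEW=255, ERR=-24071/2048
(1,2): OLD=5588717/65536 → NEW=0, ERR=5588717/65536
(1,3): OLD=19675113/262144 → NEW=0, ERR=19675113/262144
(1,4): OLD=1851369371/16777216 → NEW=0, ERR=1851369371/16777216
(1,5): OLD=11551518219/134217728 → NEW=0, ERR=11551518219/134217728
(1,6): OLD=259929244485/2147483648 → NEW=0, ERR=259929244485/2147483648
(2,0): OLD=8206787/32768 → NEW=255, ERR=-149053/32768
(2,1): OLD=133019665/1048576 → NEW=0, ERR=133019665/1048576
(2,2): OLD=1602012019/16777216 → NEW=0, ERR=1602012019/16777216
(2,3): OLD=44862377883/134217728 → NEW=255, ERR=10636857243/134217728
(2,4): OLD=339286146251/1073741824 → NEW=255, ERR=65481981131/1073741824
(2,5): OLD=5159734676953/34359738368 → NEW=255, ERR=-3601998606887/34359738368
(2,6): OLD=127730154238335/549755813888 → NEW=255, ERR=-12457578303105/549755813888
(3,0): OLD=3428663827/16777216 → NEW=255, ERR=-849526253/16777216
(3,1): OLD=28737278487/134217728 → NEW=255, ERR=-5488242153/134217728
(3,2): OLD=225204756469/1073741824 → NEW=255, ERR=-48599408651/1073741824
(3,3): OLD=512675113155/4294967296 → NEW=0, ERR=512675113155/4294967296
(3,4): OLD=84980032712211/549755813888 → NEW=255, ERR=-55207699829229/549755813888
(3,5): OLD=535981381746793/4398046511104 → NEW=0, ERR=535981381746793/4398046511104
(3,6): OLD=9336803926944567/70368744177664 → NEW=255, ERR=-8607225838359753/70368744177664
(4,0): OLD=439180495165/2147483648 → NEW=255, ERR=-108427835075/2147483648
(4,1): OLD=1150389039385/34359738368 → NEW=0, ERR=1150389039385/34359738368
(4,2): OLD=78795995724311/549755813888 → NEW=255, ERR=-61391736817129/549755813888
(4,3): OLD=139804982212909/4398046511104 → NEW=0, ERR=139804982212909/4398046511104
(4,4): OLD=3970062380599351/35184372088832 → NEW=0, ERR=3970062380599351/35184372088832
(4,5): OLD=122992016023887607/1125899906842624 → NEW=0, ERR=122992016023887607/1125899906842624
(4,6): OLD=2615420288039305969/18014398509481984 → NEW=255, ERR=-1978251331878599951/18014398509481984
(5,0): OLD=53600812398171/549755813888 → NEW=0, ERR=53600812398171/549755813888
(5,1): OLD=826941432119241/4398046511104 → NEW=255, ERR=-294560428212279/4398046511104
(5,2): OLD=-40323398359793/35184372088832 → NEW=0, ERR=-40323398359793/35184372088832
(5,3): OLD=28319098949470315/281474976710656 → NEW=0, ERR=28319098949470315/281474976710656
(5,4): OLD=3976624297627588601/18014398509481984 → NEW=255, ERR=-617047322290317319/18014398509481984
(5,5): OLD=18391026929809343977/144115188075855872 → NEW=0, ERR=18391026929809343977/144115188075855872
(5,6): OLD=201394850828186966663/2305843009213693952 → NEW=0, ERR=201394850828186966663/2305843009213693952
(6,0): OLD=6608375768792467/70368744177664 → NEW=0, ERR=6608375768792467/70368744177664
(6,1): OLD=217338044164090287/1125899906842624 → NEW=255, ERR=-69766432080778833/1125899906842624
(6,2): OLD=796425664508754733/18014398509481984 → NEW=0, ERR=796425664508754733/18014398509481984
(6,3): OLD=16470715049590220019/144115188075855872 → NEW=0, ERR=16470715049590220019/144115188075855872
(6,4): OLD=43382356956673111337/288230376151711744 → NEW=255, ERR=-30116388962013383383/288230376151711744
(6,5): OLD=6028457530593359332829/36893488147419103232 → NEW=255, ERR=-3379381946998511991331/36893488147419103232
(6,6): OLD=141196195058820744469563/590295810358705651712 → NEW=255, ERR=-9329236582649196716997/590295810358705651712
Row 0: ...#.##
Row 1: .#.....
Row 2: #..####
Row 3: ###.#.#
Row 4: #.#...#
Row 5: .#..#..
Row 6: .#..###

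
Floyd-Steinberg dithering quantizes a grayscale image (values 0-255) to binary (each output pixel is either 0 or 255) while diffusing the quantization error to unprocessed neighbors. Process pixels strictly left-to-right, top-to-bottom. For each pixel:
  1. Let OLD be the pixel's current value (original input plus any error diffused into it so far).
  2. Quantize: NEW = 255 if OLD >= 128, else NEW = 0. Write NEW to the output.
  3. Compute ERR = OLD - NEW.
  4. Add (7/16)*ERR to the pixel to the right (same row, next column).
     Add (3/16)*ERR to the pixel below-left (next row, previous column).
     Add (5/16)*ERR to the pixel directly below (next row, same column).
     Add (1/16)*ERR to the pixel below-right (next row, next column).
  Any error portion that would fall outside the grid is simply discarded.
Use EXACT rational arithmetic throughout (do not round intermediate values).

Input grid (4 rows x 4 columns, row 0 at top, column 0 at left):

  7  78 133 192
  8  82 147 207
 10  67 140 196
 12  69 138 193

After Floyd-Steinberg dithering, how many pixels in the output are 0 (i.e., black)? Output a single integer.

Answer: 10

Derivation:
(0,0): OLD=7 → NEW=0, ERR=7
(0,1): OLD=1297/16 → NEW=0, ERR=1297/16
(0,2): OLD=43127/256 → NEW=255, ERR=-22153/256
(0,3): OLD=631361/4096 → NEW=255, ERR=-413119/4096
(1,0): OLD=6499/256 → NEW=0, ERR=6499/256
(1,1): OLD=210229/2048 → NEW=0, ERR=210229/2048
(1,2): OLD=9897433/65536 → NEW=255, ERR=-6814247/65536
(1,3): OLD=130634815/1048576 → NEW=0, ERR=130634815/1048576
(2,0): OLD=1218327/32768 → NEW=0, ERR=1218327/32768
(2,1): OLD=102168813/1048576 → NEW=0, ERR=102168813/1048576
(2,2): OLD=377299233/2097152 → NEW=255, ERR=-157474527/2097152
(2,3): OLD=6562639229/33554432 → NEW=255, ERR=-1993740931/33554432
(3,0): OLD=702765351/16777216 → NEW=0, ERR=702765351/16777216
(3,1): OLD=28459303737/268435456 → NEW=0, ERR=28459303737/268435456
(3,2): OLD=669442349511/4294967296 → NEW=255, ERR=-425774310969/4294967296
(3,3): OLD=8683936806129/68719476736 → NEW=0, ERR=8683936806129/68719476736
Output grid:
  Row 0: ..##  (2 black, running=2)
  Row 1: ..#.  (3 black, running=5)
  Row 2: ..##  (2 black, running=7)
  Row 3: ..#.  (3 black, running=10)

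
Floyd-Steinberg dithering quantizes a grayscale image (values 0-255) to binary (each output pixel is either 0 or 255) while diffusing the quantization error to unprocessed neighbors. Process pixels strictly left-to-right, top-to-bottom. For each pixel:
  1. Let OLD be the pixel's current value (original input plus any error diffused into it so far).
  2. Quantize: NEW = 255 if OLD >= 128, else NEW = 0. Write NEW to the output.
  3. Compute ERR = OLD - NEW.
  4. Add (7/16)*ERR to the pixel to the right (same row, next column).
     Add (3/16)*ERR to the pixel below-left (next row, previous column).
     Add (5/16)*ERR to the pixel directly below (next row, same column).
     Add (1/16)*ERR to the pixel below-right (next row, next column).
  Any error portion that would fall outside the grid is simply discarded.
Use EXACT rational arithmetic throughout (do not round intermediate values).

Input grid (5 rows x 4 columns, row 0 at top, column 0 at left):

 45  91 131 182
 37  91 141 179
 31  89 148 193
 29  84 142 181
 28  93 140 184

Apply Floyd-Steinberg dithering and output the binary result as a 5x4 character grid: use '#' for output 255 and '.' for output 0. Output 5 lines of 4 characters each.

(0,0): OLD=45 → NEW=0, ERR=45
(0,1): OLD=1771/16 → NEW=0, ERR=1771/16
(0,2): OLD=45933/256 → NEW=255, ERR=-19347/256
(0,3): OLD=610043/4096 → NEW=255, ERR=-434437/4096
(1,0): OLD=18385/256 → NEW=0, ERR=18385/256
(1,1): OLD=298295/2048 → NEW=255, ERR=-223945/2048
(1,2): OLD=3707651/65536 → NEW=0, ERR=3707651/65536
(1,3): OLD=173940869/1048576 → NEW=255, ERR=-93446011/1048576
(2,0): OLD=1079373/32768 → NEW=0, ERR=1079373/32768
(2,1): OLD=88432799/1048576 → NEW=0, ERR=88432799/1048576
(2,2): OLD=375458971/2097152 → NEW=255, ERR=-159314789/2097152
(2,3): OLD=4544986575/33554432 → NEW=255, ERR=-4011393585/33554432
(3,0): OLD=924537341/16777216 → NEW=0, ERR=924537341/16777216
(3,1): OLD=32824047651/268435456 → NEW=0, ERR=32824047651/268435456
(3,2): OLD=664057575133/4294967296 → NEW=255, ERR=-431159085347/4294967296
(3,3): OLD=6526543109515/68719476736 → NEW=0, ERR=6526543109515/68719476736
(4,0): OLD=292694214521/4294967296 → NEW=0, ERR=292694214521/4294967296
(4,1): OLD=5004449476715/34359738368 → NEW=255, ERR=-3757283807125/34359738368
(4,2): OLD=94819513288331/1099511627776 → NEW=0, ERR=94819513288331/1099511627776
(4,3): OLD=4312445548103229/17592186044416 → NEW=255, ERR=-173561893222851/17592186044416
Row 0: ..##
Row 1: .#.#
Row 2: ..##
Row 3: ..#.
Row 4: .#.#

Answer: ..##
.#.#
..##
..#.
.#.#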